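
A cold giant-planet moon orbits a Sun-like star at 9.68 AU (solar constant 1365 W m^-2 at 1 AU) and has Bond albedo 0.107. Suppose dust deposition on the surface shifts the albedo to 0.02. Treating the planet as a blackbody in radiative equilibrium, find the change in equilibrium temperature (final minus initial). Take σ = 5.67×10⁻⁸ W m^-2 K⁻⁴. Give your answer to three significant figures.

By the inverse-square law, S = 1365/9.68² = 14.57 W m^-2.
Before: T₁ = [14.57·0.893/(4σ)]^(1/4) = 87.03 K.
With α = 0.02, T₂ = 89.07 K.
Change: 89.07 − 87.03 = 2.046 K.

2.05 K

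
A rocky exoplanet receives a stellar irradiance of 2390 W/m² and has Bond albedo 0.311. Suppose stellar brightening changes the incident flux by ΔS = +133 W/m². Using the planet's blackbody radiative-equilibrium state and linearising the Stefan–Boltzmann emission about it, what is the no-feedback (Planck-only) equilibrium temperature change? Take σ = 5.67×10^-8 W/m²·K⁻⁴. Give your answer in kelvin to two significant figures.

4.1 kelvin

Reference equilibrium: T_e = [S(1−α)/(4σ)]^(1/4) = 291.9 K.
TOA radiative forcing: ΔF = (1−α)ΔS/4 = 0.689·(+133)/4 = 22.91 W/m².
Linearising σT⁴ gives d(σT⁴)/dT = 4σT_e³ = 5.641 W/m² per K.
ΔT₀ = ΔF/λ_P = 22.91/5.641 = 4.06 K.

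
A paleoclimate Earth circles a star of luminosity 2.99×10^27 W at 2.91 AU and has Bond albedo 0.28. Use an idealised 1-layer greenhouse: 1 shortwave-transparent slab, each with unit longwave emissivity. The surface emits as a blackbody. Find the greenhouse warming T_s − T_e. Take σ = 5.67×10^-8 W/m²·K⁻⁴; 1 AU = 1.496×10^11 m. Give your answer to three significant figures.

47.5 K

d = 2.91 × 1.496×10^11 m = 4.353×10^11 m.
Spreading L over a sphere of radius d: S = 2.99×10^27/(4π·4.35×10^11²) = 1255 W/m².
The effective emission temperature is T_e = [S(1−α)/(4σ)]^¼ = 251.3 K.
Surface: T_s = (2)^¼·T_e = 298.8 K.
Warming: T_s − T_e = 47.54 K.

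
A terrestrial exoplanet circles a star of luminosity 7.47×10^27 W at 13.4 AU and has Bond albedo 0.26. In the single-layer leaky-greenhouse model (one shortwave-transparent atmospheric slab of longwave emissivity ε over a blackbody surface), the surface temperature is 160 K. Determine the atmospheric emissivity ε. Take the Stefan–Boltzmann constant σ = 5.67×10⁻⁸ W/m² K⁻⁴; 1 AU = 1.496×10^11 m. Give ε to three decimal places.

Orbital distance: d = 13.4 AU = 2.005×10^12 m.
S = L/(4πd²) = 147.9 W/m².
Effective temperature: T_e = [S(1−α)/(4σ)]^(1/4) = 148.2 K.
Since (2−ε)/2 = (T_e/T_s)⁴ = 0.7365, ε = 0.5271.

0.527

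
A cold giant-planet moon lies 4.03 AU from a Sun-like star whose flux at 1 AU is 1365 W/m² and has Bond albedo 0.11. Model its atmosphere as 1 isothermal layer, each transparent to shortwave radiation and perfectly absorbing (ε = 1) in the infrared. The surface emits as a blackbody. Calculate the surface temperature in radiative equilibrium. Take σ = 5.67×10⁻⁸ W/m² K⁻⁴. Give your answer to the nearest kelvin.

160 kelvin

Irradiance scales as 1/d², so S = 1365 W/m² × (1/4.03)² = 84.05 W/m².
The effective emission temperature is T_e = [S(1−α)/(4σ)]^¼ = 134.8 K.
Layer-by-layer balance gives σT_s⁴ = (N+1)σT_e⁴, so T_s = 2^¼·134.8 = 160.3 K.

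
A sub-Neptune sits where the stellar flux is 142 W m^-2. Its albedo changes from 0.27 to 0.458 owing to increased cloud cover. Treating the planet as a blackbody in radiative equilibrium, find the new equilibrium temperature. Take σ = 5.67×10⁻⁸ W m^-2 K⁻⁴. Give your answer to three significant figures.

T₂ = [S(1−α₂)/(4σ)]^(1/4) = [142.0·0.542/(4σ)]^(1/4) = 135.7 K.

136 K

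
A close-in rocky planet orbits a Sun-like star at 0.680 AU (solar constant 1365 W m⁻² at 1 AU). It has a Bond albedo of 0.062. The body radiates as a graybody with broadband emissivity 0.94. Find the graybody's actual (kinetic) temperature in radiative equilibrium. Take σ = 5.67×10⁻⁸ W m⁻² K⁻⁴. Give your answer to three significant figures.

338 K

Flux at the orbit: S = 1365/(0.680)² = 2952 W m⁻².
The planet absorbs (1−α)S over its disc πR² and re-emits over 4πR², so the mean absorbed flux is (1−0.062)·2952/4 = 692.2 W m⁻².
Equating to εσT⁴ with ε = 0.94: T = (692.2/0.94σ)^(1/4) = 337.6 K.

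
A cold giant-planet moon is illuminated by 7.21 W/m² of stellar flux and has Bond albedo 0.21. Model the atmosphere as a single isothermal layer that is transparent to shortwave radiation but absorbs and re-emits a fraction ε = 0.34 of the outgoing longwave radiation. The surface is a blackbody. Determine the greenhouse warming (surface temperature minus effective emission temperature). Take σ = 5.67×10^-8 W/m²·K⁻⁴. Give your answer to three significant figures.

At the top of the atmosphere, σT_e⁴ = S(1−α)/4 = 1.424 W/m², giving T_e = 70.79 K.
Surface balance with a leaky layer gives σT_s⁴ = σT_e⁴·2/(2−ε), so T_s = T_e·[2/(2−0.34)]^(1/4) = 74.17 K.
Greenhouse warming: T_s − T_e = 3.376 K.

3.38 kelvin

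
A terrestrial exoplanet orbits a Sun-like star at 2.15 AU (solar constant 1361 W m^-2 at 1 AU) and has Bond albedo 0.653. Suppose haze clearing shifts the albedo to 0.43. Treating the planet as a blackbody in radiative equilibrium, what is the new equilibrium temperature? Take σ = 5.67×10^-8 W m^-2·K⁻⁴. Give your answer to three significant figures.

Irradiance scales as 1/d², so S = 1361 W m^-2 × (1/2.15)² = 294.4 W m^-2.
T₂ = [S(1−α₂)/(4σ)]^(1/4) = [294.4·0.57/(4σ)]^(1/4) = 164.9 K.

165 K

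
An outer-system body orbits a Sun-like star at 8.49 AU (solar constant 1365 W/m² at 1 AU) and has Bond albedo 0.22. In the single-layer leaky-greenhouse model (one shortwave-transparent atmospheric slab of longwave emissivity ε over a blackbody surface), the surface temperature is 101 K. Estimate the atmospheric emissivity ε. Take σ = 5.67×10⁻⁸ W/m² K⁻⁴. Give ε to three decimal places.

0.748

By the inverse-square law, S = 1365/8.49² = 18.94 W/m².
TOA balance gives T_e = 89.83 K.
T_s⁴ = T_e⁴·2/(2−ε) → ε = 2 − 2(T_e/T_s)⁴ = 2 − 2·(89.83/101)⁴ = 0.7483.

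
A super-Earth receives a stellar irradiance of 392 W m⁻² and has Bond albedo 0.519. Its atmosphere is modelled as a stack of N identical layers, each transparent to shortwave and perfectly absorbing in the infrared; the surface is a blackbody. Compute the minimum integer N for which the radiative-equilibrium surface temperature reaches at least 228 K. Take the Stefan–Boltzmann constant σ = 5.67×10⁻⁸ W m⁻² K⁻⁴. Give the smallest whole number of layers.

3

OLR = S(1−α)/4 = 47.14 W m⁻²; the top layer radiates at T_e = 169.8 K.
T_s = (N+1)^(1/4)·T_e ≥ 228 K requires N+1 ≥ (T_s/T_e)⁴ = (228/169.8)⁴ = 3.251.
So N ≥ 2.251; the smallest integer is N = 3.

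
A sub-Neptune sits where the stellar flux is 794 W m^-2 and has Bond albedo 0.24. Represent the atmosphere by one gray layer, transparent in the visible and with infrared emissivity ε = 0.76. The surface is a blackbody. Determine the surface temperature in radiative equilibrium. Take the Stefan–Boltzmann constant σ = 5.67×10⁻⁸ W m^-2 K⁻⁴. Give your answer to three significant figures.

256 K

Effective emission temperature (TOA balance): σT_e⁴ = S(1−α)/4 = 150.9 W m^-2 → T_e = 227.1 K.
Surface balance with a leaky layer gives σT_s⁴ = σT_e⁴·2/(2−ε), so T_s = T_e·[2/(2−0.76)]^(1/4) = 255.9 K.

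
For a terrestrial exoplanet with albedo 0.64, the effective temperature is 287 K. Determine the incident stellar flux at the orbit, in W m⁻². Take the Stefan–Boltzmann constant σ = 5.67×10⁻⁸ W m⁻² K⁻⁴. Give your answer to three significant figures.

4270 W m⁻²

From S(1−α)/4 = σT⁴: S = 4σT⁴/(1−α).
σT⁴ = 5.67×10⁻⁸·(287)⁴ = 384.7 W m⁻².
S = 4·384.7/0.36 = 4274 W m⁻².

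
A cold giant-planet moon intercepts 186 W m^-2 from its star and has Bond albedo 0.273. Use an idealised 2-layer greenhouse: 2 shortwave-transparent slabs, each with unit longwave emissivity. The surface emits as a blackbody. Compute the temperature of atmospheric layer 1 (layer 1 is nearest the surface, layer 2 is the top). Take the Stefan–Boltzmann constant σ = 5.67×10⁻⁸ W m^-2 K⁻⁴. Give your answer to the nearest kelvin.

OLR = S(1−α)/4 = 33.81 W m^-2; the top layer radiates at T_e = 156.3 K.
Each opaque layer satisfies 2T_j⁴ = T_{j−1}⁴ + T_{j+1}⁴, giving T_k⁴ = (N+1−k)T_e⁴.
T_1 = (2)^(1/4)·156.3 = 185.8 K.

186 K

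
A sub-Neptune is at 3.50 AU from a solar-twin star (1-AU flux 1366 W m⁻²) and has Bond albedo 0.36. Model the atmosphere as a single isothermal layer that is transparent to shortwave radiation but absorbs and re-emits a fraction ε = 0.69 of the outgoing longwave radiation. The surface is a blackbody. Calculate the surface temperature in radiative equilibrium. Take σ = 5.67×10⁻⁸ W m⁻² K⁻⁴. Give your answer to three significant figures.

148 K

Irradiance scales as 1/d², so S = 1366 W m⁻² × (1/3.50)² = 111.5 W m⁻².
At the top of the atmosphere, σT_e⁴ = S(1−α)/4 = 17.84 W m⁻², giving T_e = 133.2 K.
For a single slab of emissivity ε, T_s⁴ = 2T_e⁴/(2−ε); thus T_s = 133.2·(1.527)^(1/4) = 148.0 K.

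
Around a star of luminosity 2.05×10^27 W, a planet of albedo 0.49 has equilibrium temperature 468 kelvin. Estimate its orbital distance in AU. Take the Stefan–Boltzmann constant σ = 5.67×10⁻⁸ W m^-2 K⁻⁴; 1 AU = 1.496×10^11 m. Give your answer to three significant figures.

0.585 AU

Energy balance gives S = 4σT⁴/(1−α) = 21330 W m^-2.
S = L/(4πd²) → d = √(L/4πS) = √(2.05×10^27/(4π·21330)) = 8.745×10^10 m = 0.5845 AU.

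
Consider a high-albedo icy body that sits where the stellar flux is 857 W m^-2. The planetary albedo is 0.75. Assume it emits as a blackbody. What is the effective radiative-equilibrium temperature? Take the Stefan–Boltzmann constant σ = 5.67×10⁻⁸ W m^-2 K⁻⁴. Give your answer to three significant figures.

Averaging over the sphere, the absorbed flux is S(1−α)/4 = 53.56 W m^-2.
Set σT⁴ = 53.56 → T = (53.56/σ)^(1/4) = 175.3 K.

175 kelvin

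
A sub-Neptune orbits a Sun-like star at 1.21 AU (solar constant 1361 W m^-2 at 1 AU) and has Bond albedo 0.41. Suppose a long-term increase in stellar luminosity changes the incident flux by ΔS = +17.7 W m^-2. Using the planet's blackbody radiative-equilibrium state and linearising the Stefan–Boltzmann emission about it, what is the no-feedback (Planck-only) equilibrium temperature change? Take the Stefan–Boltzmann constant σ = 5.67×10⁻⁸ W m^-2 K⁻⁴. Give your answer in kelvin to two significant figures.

By the inverse-square law, S = 1361/1.21² = 929.6 W m^-2.
The baseline emission temperature is T_e = 221.8 K.
Only a fraction (1−α) is absorbed and it's spread over 4πR², so ΔF = (1−α)ΔS/4 = 2.611 W m^-2.
The Planck feedback parameter is 4σT_e³ = 2.473 W m^-2/K.
ΔT₀ = ΔF/λ_P = 2.611/2.473 = 1.06 K.

1.1 K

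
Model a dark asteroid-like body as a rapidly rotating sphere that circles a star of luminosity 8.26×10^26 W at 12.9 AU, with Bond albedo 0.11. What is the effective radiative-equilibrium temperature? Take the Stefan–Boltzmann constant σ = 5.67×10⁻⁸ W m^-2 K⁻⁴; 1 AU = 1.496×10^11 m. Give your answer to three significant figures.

d = 12.9 × 1.496×10^11 m = 1.930×10^12 m.
S = L/(4πd²) = 17.65 W m^-2.
The planet absorbs (1−α)S over its disc πR² and re-emits over 4πR², so the mean absorbed flux is (1−0.11)·17.65/4 = 3.927 W m^-2.
Balancing against σT⁴: T = (3.927/5.67×10⁻⁸)^(1/4) = 91.23 K.

91.2 K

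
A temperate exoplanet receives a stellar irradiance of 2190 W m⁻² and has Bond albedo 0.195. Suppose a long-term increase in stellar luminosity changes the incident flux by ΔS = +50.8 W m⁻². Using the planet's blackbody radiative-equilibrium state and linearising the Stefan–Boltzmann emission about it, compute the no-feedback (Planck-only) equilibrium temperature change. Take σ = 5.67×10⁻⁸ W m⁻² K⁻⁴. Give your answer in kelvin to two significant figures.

The baseline emission temperature is T_e = 296.9 K.
Only a fraction (1−α) is absorbed and it's spread over 4πR², so ΔF = (1−α)ΔS/4 = 10.22 W m⁻².
Linearising σT⁴ gives d(σT⁴)/dT = 4σT_e³ = 5.937 W m⁻² per K.
So ΔT₀ = 10.22/5.937 = 1.72 K.

1.7 kelvin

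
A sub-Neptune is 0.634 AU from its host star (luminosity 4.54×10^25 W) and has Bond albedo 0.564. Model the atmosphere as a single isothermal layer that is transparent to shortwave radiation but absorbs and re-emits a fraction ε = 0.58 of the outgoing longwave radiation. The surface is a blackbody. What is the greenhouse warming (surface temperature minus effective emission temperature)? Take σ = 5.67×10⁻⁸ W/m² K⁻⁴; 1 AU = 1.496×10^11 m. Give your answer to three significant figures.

Orbital distance: d = 0.634 AU = 9.485×10^10 m.
Spreading L over a sphere of radius d: S = 4.54×10^25/(4π·9.48×10^10²) = 401.6 W/m².
Effective emission temperature (TOA balance): σT_e⁴ = S(1−α)/4 = 43.78 W/m² → T_e = 166.7 K.
Surface balance with a leaky layer gives σT_s⁴ = σT_e⁴·2/(2−ε), so T_s = T_e·[2/(2−0.58)]^(1/4) = 181.6 K.
Greenhouse warming: T_s − T_e = 14.90 K.

14.9 kelvin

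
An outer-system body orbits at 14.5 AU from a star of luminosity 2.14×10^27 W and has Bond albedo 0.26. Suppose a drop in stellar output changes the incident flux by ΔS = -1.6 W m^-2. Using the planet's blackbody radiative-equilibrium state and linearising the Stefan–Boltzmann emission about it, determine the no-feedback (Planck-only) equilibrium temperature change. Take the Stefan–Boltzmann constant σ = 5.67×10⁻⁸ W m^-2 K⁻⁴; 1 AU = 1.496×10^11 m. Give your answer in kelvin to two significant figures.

-1.2 K

d = 14.5 × 1.496×10^11 m = 2.169×10^12 m.
Spreading L over a sphere of radius d: S = 2.14×10^27/(4π·2.17×10^12²) = 36.19 W m^-2.
Reference equilibrium: T_e = [S(1−α)/(4σ)]^(1/4) = 104.2 K.
Only a fraction (1−α) is absorbed and it's spread over 4πR², so ΔF = (1−α)ΔS/4 = -0.2960 W m^-2.
The Planck feedback parameter is 4σT_e³ = 0.2569 W m^-2/K.
ΔT₀ = ΔF/λ_P = -0.2960/0.2569 = -1.15 K.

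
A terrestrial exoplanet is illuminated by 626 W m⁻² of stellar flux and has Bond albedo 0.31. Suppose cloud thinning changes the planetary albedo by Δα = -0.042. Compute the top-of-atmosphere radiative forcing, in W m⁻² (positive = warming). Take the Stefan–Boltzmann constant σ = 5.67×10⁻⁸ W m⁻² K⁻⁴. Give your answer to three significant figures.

ΔF = −(S/4)Δα = −(626.0/4)×(-0.042) = 6.573 W m⁻².

6.57 W m⁻²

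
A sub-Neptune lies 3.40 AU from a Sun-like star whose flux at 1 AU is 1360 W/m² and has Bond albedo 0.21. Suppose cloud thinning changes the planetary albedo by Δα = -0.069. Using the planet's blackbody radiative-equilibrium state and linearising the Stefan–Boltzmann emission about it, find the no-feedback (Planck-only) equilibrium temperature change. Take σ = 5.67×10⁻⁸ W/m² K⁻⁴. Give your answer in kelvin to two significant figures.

3.1 K

Flux at the orbit: S = 1360/(3.40)² = 117.6 W/m².
Reference equilibrium: T_e = [S(1−α)/(4σ)]^(1/4) = 142.3 K.
The change in absorbed flux is Δ[S(1−α)/4] = −SΔα/4 = 2.029 W/m².
Planck response: λ_P = 4σT_e³ = 4·5.67×10⁻⁸·(142.3)³ = 0.6532 W/m²/K.
Hence the no-feedback warming is ΔF/(4σT_e³) = 3.11 K.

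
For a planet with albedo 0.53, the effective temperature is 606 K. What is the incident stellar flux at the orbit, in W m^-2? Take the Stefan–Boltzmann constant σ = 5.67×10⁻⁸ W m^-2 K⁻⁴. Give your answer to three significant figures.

Invert the energy balance for S: S = 4σT⁴/(1−α).
σT⁴ = 5.67×10⁻⁸·(606)⁴ = 7647 W m^-2.
S = 4·7647/0.47 = 65080 W m^-2.

65100 W m^-2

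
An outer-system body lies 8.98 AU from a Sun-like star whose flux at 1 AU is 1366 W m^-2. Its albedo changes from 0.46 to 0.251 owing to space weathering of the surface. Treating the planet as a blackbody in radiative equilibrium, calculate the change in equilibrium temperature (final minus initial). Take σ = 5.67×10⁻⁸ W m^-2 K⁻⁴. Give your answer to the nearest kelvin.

7 kelvin

Flux at the orbit: S = 1366/(8.98)² = 16.94 W m^-2.
Initial: T₁ = [S(1−0.46)/(4σ)]^(1/4) = 79.69 K.
After:  T₂ = [16.94·0.749/(4σ)]^(1/4) = 86.48 K.
ΔT = T₂ − T₁ = 6.792 K.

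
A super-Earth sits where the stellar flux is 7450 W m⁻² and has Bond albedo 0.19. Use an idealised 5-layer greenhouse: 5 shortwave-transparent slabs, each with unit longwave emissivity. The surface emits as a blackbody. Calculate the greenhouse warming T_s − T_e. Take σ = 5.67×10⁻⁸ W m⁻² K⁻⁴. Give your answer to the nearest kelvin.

The effective emission temperature is T_e = [S(1−α)/(4σ)]^¼ = 403.9 K.
T_s = (N+1)^(1/4)·T_e = 632.1 K.
So the greenhouse effect raises the surface by 632.1 − 403.9 = 228.2 K.

228 K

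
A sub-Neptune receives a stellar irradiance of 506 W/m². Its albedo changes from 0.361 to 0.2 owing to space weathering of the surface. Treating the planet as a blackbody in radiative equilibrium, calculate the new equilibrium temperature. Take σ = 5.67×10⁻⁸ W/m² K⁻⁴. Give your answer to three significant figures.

New equilibrium: T₂ = [(1−0.2)·506.0/(4σ)]^(1/4) = 205.5 K.

206 kelvin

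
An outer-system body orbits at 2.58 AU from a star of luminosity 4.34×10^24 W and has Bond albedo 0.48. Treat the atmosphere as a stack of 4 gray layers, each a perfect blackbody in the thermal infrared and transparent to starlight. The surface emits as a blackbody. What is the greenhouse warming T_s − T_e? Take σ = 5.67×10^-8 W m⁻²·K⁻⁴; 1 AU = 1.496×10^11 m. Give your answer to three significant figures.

23.8 kelvin

d = 2.58 × 1.496×10^11 m = 3.860×10^11 m.
Spreading L over a sphere of radius d: S = 4.34×10^24/(4π·3.86×10^11²) = 2.318 W m⁻².
Top-of-atmosphere balance: σT_e⁴ = S(1−α)/4 = 0.3014 W m⁻² → T_e = 48.02 K.
T_s = (N+1)^(1/4)·T_e = 71.80 K.
Warming: T_s − T_e = 23.78 K.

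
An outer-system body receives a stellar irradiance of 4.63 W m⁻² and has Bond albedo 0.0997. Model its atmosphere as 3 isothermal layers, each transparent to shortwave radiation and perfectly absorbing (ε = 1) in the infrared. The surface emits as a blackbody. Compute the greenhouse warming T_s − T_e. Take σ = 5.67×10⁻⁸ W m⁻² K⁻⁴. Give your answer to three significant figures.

The effective emission temperature is T_e = [S(1−α)/(4σ)]^¼ = 65.48 K.
Surface: T_s = (4)^¼·T_e = 92.60 K.
Warming: T_s − T_e = 27.12 K.

27.1 kelvin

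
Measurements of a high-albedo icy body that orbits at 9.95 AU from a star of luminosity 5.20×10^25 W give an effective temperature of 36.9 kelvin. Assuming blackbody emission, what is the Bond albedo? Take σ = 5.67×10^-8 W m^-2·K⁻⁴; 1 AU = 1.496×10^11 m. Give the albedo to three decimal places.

d = 9.95 × 1.496×10^11 m = 1.489×10^12 m.
S = L/(4πd²) = 1.868 W m^-2.
Energy balance: S(1−α)/4 = σT⁴, so 1−α = 4σT⁴/S.
4σT⁴ = 4·5.67×10⁻⁸·(36.9)⁴ = 0.4205 W m^-2.
Hence α = 1 − 0.4205/1.868 = 0.7749.

0.775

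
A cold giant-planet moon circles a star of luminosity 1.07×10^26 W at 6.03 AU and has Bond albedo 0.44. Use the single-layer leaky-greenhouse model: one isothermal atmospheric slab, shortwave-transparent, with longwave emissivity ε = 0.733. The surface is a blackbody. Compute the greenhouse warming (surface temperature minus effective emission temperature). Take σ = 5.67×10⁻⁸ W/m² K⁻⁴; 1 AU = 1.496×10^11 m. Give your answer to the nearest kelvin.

9 K

Orbital distance: d = 6.03 AU = 9.021×10^11 m.
S = L/(4πd²) = 10.46 W/m².
The planet radiates to space at T_e = [S(1−α)/(4σ)]^(1/4) = 71.29 K.
Surface balance with a leaky layer gives σT_s⁴ = σT_e⁴·2/(2−ε), so T_s = T_e·[2/(2−0.733)]^(1/4) = 79.91 K.
T_s − T_e = 79.91 − 71.29 = 8.619 K.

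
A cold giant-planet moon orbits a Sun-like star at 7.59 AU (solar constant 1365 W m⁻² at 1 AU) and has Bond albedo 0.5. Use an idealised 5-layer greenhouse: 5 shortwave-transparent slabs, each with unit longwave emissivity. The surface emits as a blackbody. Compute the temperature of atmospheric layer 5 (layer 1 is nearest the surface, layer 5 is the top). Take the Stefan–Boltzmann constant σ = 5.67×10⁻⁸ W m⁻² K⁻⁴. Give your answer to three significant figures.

By the inverse-square law, S = 1365/7.59² = 23.69 W m⁻².
Top-of-atmosphere balance: σT_e⁴ = S(1−α)/4 = 2.962 W m⁻² → T_e = 85.01 K.
Each opaque layer satisfies 2T_j⁴ = T_{j−1}⁴ + T_{j+1}⁴, giving T_k⁴ = (N+1−k)T_e⁴.
T_5 = (1)^(1/4)·85.01 = 85.01 K.

85.0 kelvin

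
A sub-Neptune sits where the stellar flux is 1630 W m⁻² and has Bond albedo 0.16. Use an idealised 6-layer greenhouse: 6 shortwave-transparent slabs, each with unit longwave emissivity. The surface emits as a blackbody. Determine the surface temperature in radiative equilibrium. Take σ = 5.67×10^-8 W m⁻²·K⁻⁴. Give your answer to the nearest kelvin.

453 K

The effective emission temperature is T_e = [S(1−α)/(4σ)]^¼ = 278.7 K.
For an N-layer opaque stack, T_s⁴ = (N+1)T_e⁴, hence T_s = (7)^(1/4)×278.7 K = 453.4 K.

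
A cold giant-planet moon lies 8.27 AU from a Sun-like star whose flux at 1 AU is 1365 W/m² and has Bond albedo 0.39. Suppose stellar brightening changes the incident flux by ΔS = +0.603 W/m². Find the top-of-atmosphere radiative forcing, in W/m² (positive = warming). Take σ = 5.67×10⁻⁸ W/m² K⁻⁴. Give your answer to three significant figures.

0.0920 W/m²

By the inverse-square law, S = 1365/8.27² = 19.96 W/m².
TOA radiative forcing: ΔF = (1−α)ΔS/4 = 0.61·(+0.603)/4 = 0.09196 W/m².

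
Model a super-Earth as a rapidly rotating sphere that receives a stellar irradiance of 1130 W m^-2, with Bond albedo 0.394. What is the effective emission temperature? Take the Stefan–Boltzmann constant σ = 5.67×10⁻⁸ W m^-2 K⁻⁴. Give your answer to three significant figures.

Absorbed flux (global mean): S(1−α)/4 = 1130·0.606/4 = 171.2 W m^-2.
In equilibrium σT⁴ equals this, so T = 234.4 K.

234 K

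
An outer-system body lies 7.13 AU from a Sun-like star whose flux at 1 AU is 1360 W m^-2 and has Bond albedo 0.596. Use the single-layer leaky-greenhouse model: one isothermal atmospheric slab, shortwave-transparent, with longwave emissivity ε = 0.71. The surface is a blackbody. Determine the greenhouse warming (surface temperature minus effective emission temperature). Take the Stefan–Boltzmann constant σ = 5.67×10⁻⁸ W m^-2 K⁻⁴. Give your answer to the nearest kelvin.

Irradiance scales as 1/d², so S = 1360 W m^-2 × (1/7.13)² = 26.75 W m^-2.
Effective emission temperature (TOA balance): σT_e⁴ = S(1−α)/4 = 2.702 W m^-2 → T_e = 83.09 K.
For a single slab of emissivity ε, T_s⁴ = 2T_e⁴/(2−ε); thus T_s = 83.09·(1.55)^(1/4) = 92.71 K.
Greenhouse warming: T_s − T_e = 9.626 K.

10 K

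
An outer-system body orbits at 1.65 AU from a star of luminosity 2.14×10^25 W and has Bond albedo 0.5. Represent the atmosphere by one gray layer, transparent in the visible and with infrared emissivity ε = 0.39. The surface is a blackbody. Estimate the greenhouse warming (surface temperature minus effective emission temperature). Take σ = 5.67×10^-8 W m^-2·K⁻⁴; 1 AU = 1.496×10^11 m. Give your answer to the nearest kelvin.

d = 1.65 × 1.496×10^11 m = 2.468×10^11 m.
S = L/(4πd²) = 27.95 W m^-2.
The planet radiates to space at T_e = [S(1−α)/(4σ)]^(1/4) = 88.60 K.
For a single slab of emissivity ε, T_s⁴ = 2T_e⁴/(2−ε); thus T_s = 88.60·(1.242)^(1/4) = 93.54 K.
Greenhouse warming: T_s − T_e = 4.937 K.

5 K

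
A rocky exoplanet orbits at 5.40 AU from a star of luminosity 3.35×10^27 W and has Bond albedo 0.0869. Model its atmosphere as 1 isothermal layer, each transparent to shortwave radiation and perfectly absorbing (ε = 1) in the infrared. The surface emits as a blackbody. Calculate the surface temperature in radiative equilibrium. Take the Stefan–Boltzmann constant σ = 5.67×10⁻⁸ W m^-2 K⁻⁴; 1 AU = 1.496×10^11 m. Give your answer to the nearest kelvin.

239 kelvin

Orbital distance: d = 5.40 AU = 8.078×10^11 m.
Spreading L over a sphere of radius d: S = 3.35×10^27/(4π·8.08×10^11²) = 408.5 W m^-2.
OLR = S(1−α)/4 = 93.25 W m^-2; the top layer radiates at T_e = 201.4 K.
Layer-by-layer balance gives σT_s⁴ = (N+1)σT_e⁴, so T_s = 2^¼·201.4 = 239.5 K.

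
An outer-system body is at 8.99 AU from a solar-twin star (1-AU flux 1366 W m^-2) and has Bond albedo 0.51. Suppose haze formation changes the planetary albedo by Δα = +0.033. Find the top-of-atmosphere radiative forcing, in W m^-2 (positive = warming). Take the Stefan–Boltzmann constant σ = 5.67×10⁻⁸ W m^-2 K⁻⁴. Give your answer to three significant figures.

-0.139 W m^-2

By the inverse-square law, S = 1366/8.99² = 16.90 W m^-2.
ΔF = −(S/4)Δα = −(16.90/4)×(+0.033) = -0.1394 W m^-2.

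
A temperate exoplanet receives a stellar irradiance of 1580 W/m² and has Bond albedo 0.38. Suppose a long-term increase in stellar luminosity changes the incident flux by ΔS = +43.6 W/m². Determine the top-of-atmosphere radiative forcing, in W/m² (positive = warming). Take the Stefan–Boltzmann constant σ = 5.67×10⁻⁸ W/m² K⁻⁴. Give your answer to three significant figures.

6.76 W/m²

Only a fraction (1−α) is absorbed and it's spread over 4πR², so ΔF = (1−α)ΔS/4 = 6.758 W/m².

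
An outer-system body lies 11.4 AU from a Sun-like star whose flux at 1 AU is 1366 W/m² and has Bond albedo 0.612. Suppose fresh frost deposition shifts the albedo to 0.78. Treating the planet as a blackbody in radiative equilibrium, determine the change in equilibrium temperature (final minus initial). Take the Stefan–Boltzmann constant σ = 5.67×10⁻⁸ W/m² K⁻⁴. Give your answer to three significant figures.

Irradiance scales as 1/d², so S = 1366 W/m² × (1/11.4)² = 10.51 W/m².
With α = 0.612, T₁ = 65.12 K.
Final:   T₂ = [S(1−0.78)/(4σ)]^(1/4) = 56.51 K.
ΔT = T₂ − T₁ = -8.612 K.

-8.61 K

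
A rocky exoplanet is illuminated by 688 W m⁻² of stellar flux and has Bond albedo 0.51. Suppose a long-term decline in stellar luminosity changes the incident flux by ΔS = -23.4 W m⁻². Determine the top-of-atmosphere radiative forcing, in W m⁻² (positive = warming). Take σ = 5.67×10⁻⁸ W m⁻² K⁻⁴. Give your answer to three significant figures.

-2.87 W m⁻²

ΔF = Δ[S(1−α)]/4 = (1−0.51)·-23.4/4 = -2.866 W m⁻².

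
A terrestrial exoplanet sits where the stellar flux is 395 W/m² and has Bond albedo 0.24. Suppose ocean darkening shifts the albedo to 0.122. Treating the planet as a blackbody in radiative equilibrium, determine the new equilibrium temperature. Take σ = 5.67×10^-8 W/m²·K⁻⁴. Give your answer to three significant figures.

198 K

New equilibrium: T₂ = [(1−0.122)·395.0/(4σ)]^(1/4) = 197.7 K.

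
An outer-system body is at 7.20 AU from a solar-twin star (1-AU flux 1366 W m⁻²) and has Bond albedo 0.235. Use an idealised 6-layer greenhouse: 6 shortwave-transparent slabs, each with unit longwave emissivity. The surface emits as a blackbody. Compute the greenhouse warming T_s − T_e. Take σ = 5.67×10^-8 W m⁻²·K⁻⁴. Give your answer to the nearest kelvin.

By the inverse-square law, S = 1366/7.20² = 26.35 W m⁻².
OLR = S(1−α)/4 = 5.039 W m⁻²; the top layer radiates at T_e = 97.10 K.
Surface: T_s = (7)^¼·T_e = 157.9 K.
So the greenhouse effect raises the surface by 157.9 − 97.10 = 60.84 K.

61 K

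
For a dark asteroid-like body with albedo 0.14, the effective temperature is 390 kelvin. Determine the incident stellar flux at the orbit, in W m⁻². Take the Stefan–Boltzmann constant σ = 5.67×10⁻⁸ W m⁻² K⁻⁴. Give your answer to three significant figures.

6100 W m⁻²

Invert the energy balance for S: S = 4σT⁴/(1−α).
σT⁴ = 5.67×10⁻⁸·(390)⁴ = 1312 W m⁻².
So S = 4×1312/(1−0.14) = 6101 W m⁻².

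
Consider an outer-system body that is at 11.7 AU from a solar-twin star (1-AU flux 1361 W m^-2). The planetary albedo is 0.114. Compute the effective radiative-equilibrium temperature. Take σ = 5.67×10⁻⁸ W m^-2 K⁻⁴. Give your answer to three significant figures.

By the inverse-square law, S = 1361/11.7² = 9.942 W m^-2.
Averaging over the sphere, the absorbed flux is S(1−α)/4 = 2.202 W m^-2.
In equilibrium σT⁴ equals this, so T = 78.94 K.

78.9 kelvin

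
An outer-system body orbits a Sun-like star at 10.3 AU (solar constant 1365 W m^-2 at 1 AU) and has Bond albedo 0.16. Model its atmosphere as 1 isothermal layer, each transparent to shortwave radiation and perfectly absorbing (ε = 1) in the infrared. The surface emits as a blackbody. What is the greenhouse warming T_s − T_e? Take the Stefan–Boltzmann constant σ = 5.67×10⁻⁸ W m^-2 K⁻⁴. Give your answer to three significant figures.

15.7 kelvin

By the inverse-square law, S = 1365/10.3² = 12.87 W m^-2.
Top-of-atmosphere balance: σT_e⁴ = S(1−α)/4 = 2.702 W m^-2 → T_e = 83.09 K.
Surface: T_s = (2)^¼·T_e = 98.81 K.
So the greenhouse effect raises the surface by 98.81 − 83.09 = 15.72 K.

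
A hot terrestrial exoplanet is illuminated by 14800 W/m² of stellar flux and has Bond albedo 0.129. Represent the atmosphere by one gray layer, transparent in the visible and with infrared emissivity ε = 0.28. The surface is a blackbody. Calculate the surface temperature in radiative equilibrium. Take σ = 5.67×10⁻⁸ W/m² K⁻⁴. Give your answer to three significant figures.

At the top of the atmosphere, σT_e⁴ = S(1−α)/4 = 3223 W/m², giving T_e = 488.3 K.
Surface balance with a leaky layer gives σT_s⁴ = σT_e⁴·2/(2−ε), so T_s = T_e·[2/(2−0.28)]^(1/4) = 507.0 K.

507 K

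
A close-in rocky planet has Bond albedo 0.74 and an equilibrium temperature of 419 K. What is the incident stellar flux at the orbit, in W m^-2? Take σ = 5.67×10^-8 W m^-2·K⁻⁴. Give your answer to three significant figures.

From S(1−α)/4 = σT⁴: S = 4σT⁴/(1−α).
σT⁴ = 5.67×10⁻⁸·(419)⁴ = 1748 W m^-2.
So S = 4×1748/(1−0.74) = 26890 W m^-2.

26900 W m^-2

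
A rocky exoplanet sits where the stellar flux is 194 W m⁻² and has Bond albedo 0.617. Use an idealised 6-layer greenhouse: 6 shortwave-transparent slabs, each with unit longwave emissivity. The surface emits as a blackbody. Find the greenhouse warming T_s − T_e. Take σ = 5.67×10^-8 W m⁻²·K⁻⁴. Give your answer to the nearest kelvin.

84 K

The effective emission temperature is T_e = [S(1−α)/(4σ)]^¼ = 134.5 K.
Surface: T_s = (7)^¼·T_e = 218.8 K.
Warming: T_s − T_e = 84.30 K.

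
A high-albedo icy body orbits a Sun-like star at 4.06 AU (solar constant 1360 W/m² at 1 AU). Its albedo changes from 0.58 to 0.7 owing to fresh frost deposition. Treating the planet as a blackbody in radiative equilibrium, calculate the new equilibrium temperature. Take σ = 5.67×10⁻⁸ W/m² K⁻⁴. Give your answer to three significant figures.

Flux at the orbit: S = 1360/(4.06)² = 82.51 W/m².
T₂ = [S(1−α₂)/(4σ)]^(1/4) = [82.51·0.3/(4σ)]^(1/4) = 102.2 K.

102 K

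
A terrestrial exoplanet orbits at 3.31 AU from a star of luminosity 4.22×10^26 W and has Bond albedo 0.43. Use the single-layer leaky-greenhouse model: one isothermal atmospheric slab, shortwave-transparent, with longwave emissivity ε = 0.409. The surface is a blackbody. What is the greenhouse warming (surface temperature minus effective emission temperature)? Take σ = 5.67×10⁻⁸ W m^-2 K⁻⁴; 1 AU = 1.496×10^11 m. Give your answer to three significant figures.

8.02 K

Orbital distance: d = 3.31 AU = 4.952×10^11 m.
S = L/(4πd²) = 137.0 W m^-2.
The planet radiates to space at T_e = [S(1−α)/(4σ)]^(1/4) = 136.2 K.
For a single slab of emissivity ε, T_s⁴ = 2T_e⁴/(2−ε); thus T_s = 136.2·(1.257)^(1/4) = 144.2 K.
Greenhouse warming: T_s − T_e = 8.018 K.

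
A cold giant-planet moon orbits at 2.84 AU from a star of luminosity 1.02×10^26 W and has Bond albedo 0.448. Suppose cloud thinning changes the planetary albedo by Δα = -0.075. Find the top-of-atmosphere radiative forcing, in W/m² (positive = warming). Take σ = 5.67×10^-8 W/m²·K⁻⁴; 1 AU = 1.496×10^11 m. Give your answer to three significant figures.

0.843 W/m²

d = 2.84 × 1.496×10^11 m = 4.249×10^11 m.
S = L/(4πd²) = 44.97 W/m².
TOA radiative forcing: ΔF = −S·Δα/4 = −44.97·(-0.075)/4 = 0.8431 W/m².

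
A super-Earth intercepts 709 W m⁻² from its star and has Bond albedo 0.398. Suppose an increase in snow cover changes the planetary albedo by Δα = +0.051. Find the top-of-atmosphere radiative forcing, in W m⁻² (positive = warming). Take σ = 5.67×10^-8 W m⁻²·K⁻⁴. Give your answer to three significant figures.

-9.04 W m⁻²

The change in absorbed flux is Δ[S(1−α)/4] = −SΔα/4 = -9.040 W m⁻².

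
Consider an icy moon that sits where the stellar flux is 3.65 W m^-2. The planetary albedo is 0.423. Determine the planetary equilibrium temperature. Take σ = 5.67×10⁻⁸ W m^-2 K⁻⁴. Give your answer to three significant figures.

55.2 kelvin

Absorbed flux (global mean): S(1−α)/4 = 3.650·0.577/4 = 0.5265 W m^-2.
Set σT⁴ = 0.5265 → T = (0.5265/σ)^(1/4) = 55.20 K.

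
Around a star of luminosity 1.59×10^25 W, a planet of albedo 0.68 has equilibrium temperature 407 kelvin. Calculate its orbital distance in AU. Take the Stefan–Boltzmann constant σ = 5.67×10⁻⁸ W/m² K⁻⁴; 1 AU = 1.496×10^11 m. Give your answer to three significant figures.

Required flux: S = 4σT⁴/(1−α) = 19450 W/m².
Then d = [L/(4πS)]^(1/2) = 8.066×10^9 m, i.e. 0.05392 AU.

0.0539 AU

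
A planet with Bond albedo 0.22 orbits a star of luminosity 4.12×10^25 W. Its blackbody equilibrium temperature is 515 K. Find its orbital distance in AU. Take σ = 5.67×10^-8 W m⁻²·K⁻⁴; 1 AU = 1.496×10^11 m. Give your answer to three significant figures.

0.0846 AU

Energy balance gives S = 4σT⁴/(1−α) = 20450 W m⁻².
From L = 4πd²S, d = √(4.12×10^25/(4π·20450)) = 1.266×10^10 m = 0.08463 AU.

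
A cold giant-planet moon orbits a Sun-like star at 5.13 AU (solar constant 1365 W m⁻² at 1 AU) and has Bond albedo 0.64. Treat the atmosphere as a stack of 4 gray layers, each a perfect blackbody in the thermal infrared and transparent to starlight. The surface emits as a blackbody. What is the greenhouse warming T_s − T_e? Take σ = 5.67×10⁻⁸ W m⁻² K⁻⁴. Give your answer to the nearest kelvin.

47 kelvin

Irradiance scales as 1/d², so S = 1365 W m⁻² × (1/5.13)² = 51.87 W m⁻².
OLR = S(1−α)/4 = 4.668 W m⁻²; the top layer radiates at T_e = 95.26 K.
T_s = (N+1)^(1/4)·T_e = 142.4 K.
So the greenhouse effect raises the surface by 142.4 − 95.26 = 47.18 K.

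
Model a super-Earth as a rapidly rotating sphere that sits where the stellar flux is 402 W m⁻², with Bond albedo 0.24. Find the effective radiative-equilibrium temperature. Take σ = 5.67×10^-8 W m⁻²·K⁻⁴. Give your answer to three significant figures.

Absorbed flux (global mean): S(1−α)/4 = 402.0·0.76/4 = 76.38 W m⁻².
Set σT⁴ = 76.38 → T = (76.38/σ)^(1/4) = 191.6 K.

192 K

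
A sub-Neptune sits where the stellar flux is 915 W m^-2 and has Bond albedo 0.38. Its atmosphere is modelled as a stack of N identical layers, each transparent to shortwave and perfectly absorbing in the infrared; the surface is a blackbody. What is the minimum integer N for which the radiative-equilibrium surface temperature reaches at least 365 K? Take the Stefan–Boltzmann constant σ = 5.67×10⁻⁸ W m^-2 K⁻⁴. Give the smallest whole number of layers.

OLR = S(1−α)/4 = 141.8 W m^-2; the top layer radiates at T_e = 223.6 K.
Need (N+1)T_e⁴ ≥ T_s⁴, i.e. N+1 ≥ (365/223.6)⁴ = 7.096.
So N ≥ 6.096; the smallest integer is N = 7.

7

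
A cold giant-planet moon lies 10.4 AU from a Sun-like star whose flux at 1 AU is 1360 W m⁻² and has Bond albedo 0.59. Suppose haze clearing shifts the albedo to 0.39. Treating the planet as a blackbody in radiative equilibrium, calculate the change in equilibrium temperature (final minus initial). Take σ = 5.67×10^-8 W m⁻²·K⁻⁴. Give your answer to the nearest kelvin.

Irradiance scales as 1/d², so S = 1360 W m⁻² × (1/10.4)² = 12.57 W m⁻².
Before: T₁ = [12.57·0.41/(4σ)]^(1/4) = 69.05 K.
After:  T₂ = [12.57·0.61/(4σ)]^(1/4) = 76.26 K.
ΔT = T₂ − T₁ = 7.210 K.

7 K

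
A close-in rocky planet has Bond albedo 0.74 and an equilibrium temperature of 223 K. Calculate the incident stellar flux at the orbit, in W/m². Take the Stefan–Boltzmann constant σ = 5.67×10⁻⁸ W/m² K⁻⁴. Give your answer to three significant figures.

2160 W/m²

From S(1−α)/4 = σT⁴: S = 4σT⁴/(1−α).
The emitted flux is σT⁴ = 140.2 W/m².
So S = 4×140.2/(1−0.74) = 2157 W/m².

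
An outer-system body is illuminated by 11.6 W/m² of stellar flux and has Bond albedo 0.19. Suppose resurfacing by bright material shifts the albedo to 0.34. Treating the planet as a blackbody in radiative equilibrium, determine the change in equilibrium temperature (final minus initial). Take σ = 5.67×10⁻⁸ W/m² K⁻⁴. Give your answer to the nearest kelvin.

-4 K

Before: T₁ = [11.60·0.81/(4σ)]^(1/4) = 80.23 K.
After:  T₂ = [11.60·0.66/(4σ)]^(1/4) = 76.22 K.
ΔT = T₂ − T₁ = -4.004 K.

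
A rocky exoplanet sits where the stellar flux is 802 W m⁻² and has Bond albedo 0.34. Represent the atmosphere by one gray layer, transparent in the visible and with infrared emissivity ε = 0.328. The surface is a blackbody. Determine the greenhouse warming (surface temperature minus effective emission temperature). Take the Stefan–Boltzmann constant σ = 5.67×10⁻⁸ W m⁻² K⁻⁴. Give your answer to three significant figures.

10.1 K

Effective emission temperature (TOA balance): σT_e⁴ = S(1−α)/4 = 132.3 W m⁻² → T_e = 219.8 K.
For a single slab of emissivity ε, T_s⁴ = 2T_e⁴/(2−ε); thus T_s = 219.8·(1.196)^(1/4) = 229.9 K.
Greenhouse warming: T_s − T_e = 10.07 K.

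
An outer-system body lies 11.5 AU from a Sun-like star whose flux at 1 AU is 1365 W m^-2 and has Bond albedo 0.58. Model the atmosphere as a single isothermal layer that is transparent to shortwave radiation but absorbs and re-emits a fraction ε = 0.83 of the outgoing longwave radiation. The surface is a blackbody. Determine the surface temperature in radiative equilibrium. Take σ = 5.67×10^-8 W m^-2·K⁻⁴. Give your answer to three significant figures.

Flux at the orbit: S = 1365/(11.5)² = 10.32 W m^-2.
Effective emission temperature (TOA balance): σT_e⁴ = S(1−α)/4 = 1.084 W m^-2 → T_e = 66.12 K.
The surface balance (absorbed SW + ε·downward IR = σT_s⁴) with T_a⁴ = T_s⁴/2 reduces to T_s = T_e·[2/(2−ε)]^¼ = 75.60 K.

75.6 K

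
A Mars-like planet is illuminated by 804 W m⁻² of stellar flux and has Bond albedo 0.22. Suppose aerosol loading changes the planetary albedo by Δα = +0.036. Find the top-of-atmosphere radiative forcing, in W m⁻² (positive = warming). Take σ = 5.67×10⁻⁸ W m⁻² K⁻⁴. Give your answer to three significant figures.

The change in absorbed flux is Δ[S(1−α)/4] = −SΔα/4 = -7.236 W m⁻².

-7.24 W m⁻²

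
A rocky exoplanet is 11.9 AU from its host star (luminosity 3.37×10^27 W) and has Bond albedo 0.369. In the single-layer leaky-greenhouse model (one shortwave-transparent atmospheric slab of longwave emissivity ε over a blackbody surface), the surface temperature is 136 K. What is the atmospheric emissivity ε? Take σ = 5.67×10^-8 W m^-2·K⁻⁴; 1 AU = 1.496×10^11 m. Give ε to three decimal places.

Orbital distance: d = 11.9 AU = 1.780×10^12 m.
S = L/(4πd²) = 84.62 W m^-2.
TOA balance gives T_e = 123.9 K.
T_s⁴ = T_e⁴·2/(2−ε) → ε = 2 − 2(T_e/T_s)⁴ = 2 − 2·(123.9/136)⁴ = 0.6237.

0.624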